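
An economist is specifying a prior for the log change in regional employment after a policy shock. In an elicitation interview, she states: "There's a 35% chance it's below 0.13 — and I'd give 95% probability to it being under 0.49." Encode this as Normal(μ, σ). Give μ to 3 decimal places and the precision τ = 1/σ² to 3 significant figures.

μ = 0.198, τ = 31.8

The p-quantile of Normal(μ,σ) is μ + z_p·σ, with z_{0.35} = -0.3853 and z_{0.95} = 1.645.
Eliminate σ: μ = (z₂·x₁ − z₁·x₂)/(z₂ − z₁) = (1.645·0.13 − (-0.3853)·0.49)/2.03 = 0.198.
Then σ = (x₂ − x₁)/(z₂ − z₁) = (0.49 − 0.13)/2.03 = 0.177.
Precision τ = 1/σ² = 1/0.1773² = 31.8.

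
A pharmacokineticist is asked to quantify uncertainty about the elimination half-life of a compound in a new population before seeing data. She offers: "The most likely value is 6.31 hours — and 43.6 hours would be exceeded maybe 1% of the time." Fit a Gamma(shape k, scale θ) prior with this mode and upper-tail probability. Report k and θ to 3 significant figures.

k ≈ 1.95, θ ≈ 6.67

Gamma(k,θ) with k>1 has mode (k−1)θ, so θ = 6.31/(k−1).
Need P(X < 43.6) = 0.99 with θ tied to k this way. Start at k = 2, θ = 6.31: P(X<43.6) ≈ 0.992.
Too high — lower k to spread out. Iterating converges to k ≈ 1.95.
Then θ = 6.31/(1.95−1) ≈ 6.67.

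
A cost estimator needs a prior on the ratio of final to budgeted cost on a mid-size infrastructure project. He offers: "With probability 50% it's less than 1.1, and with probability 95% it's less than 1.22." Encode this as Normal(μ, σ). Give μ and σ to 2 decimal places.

μ = 1.10, σ = 0.07

For Normal(μ,σ), the p-quantile is μ + z_p·σ. Here z_{0.5} = 0, z_{0.95} = 1.645.
So 1.1 = μ + 0σ and 1.22 = μ + 1.645σ.
Subtracting: σ = (1.22 − 1.1)/(1.645 − (0)) = 0.07.
Then μ = 1.1 − (0)·0.07 = 1.10.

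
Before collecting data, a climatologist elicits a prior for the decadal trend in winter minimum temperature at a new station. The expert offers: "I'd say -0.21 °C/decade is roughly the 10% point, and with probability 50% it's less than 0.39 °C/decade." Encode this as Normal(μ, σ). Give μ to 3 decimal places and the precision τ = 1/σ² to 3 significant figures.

For Normal(μ,σ), the p-quantile is μ + z_p·σ. Here z_{0.1} = -1.282, z_{0.5} = 0.
So -0.21 = μ − 1.282σ and 0.39 = μ + 0σ.
Subtracting: σ = (0.39 − -0.21)/(0 − (-1.282)) = 0.468.
Then μ = -0.21 − (-1.282)·0.468 = 0.390.
Precision τ = 1/σ² = 1/0.4682² = 4.56.

μ = 0.390, τ = 4.56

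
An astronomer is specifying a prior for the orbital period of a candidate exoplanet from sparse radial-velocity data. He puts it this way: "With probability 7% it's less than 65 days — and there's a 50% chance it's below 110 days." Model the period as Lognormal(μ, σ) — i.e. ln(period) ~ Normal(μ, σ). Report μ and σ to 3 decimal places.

μ ≈ 4.700, σ ≈ 0.356

If T ~ Lognormal(μ,σ) then ln T ~ Normal(μ,σ), so the p-quantile of ln T is μ + z_p·σ.
ln(65) = 4.174 and ln(110) = 4.7; z_{0.07} = -1.476, z_{0.5} = 0.
σ = (4.7 − 4.174)/(0 − (-1.476)) = 0.356.
μ = 4.174 − (-1.476)·0.356 = 4.700.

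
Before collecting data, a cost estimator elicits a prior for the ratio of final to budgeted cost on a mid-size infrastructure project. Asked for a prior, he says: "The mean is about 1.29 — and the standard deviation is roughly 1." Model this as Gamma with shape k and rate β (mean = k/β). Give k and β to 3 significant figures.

For Gamma(k, rate β): mean = k/β, variance = k/β², so CV = 1/√k.
CV = SD/mean = 1/1.29 = 0.7752, hence k = 1/CV² = 1.66.
Then β = k/mean = 1.66/1.29 = 1.29.

k ≈ 1.66, β ≈ 1.29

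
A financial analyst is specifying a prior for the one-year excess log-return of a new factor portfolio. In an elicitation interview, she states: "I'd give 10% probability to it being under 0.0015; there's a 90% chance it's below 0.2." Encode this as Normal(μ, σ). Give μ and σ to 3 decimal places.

The p-quantile of Normal(μ,σ) is μ + z_p·σ, with z_{0.1} = -1.282 and z_{0.9} = 1.282.
Eliminate σ: μ = (z₂·x₁ − z₁·x₂)/(z₂ − z₁) = (1.282·0.0015 − (-1.282)·0.2)/2.563 = 0.101.
Then σ = (x₂ − x₁)/(z₂ − z₁) = (0.2 − 0.0015)/2.563 = 0.077.

μ = 0.101, σ = 0.077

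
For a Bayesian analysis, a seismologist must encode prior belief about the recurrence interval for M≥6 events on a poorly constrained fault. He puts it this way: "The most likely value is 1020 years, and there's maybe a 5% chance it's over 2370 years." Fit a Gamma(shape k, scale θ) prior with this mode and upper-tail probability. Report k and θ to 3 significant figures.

k ≈ 4.85, θ ≈ 265

Gamma(k,θ) with k>1 has mode (k−1)θ, so θ = 1020/(k−1).
Need P(X < 2370) = 0.95 with θ tied to k this way. Start at k = 2, θ = 1020: P(X<2370) ≈ 0.675.
Too low — raise k to concentrate. Iterating converges to k ≈ 4.85.
Then θ = 1020/(4.85−1) ≈ 265.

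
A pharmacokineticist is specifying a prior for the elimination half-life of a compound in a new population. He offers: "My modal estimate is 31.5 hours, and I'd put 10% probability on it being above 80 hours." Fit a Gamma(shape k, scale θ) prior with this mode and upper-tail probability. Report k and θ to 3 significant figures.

Gamma(k,θ) with k>1 has mode (k−1)θ, so θ = 31.5/(k−1).
Need P(X < 80) = 0.9 with θ tied to k this way. Start at k = 2, θ = 31.5: P(X<80) ≈ 0.721.
Too low — raise k to concentrate. Iterating converges to k ≈ 3.21.
Then θ = 31.5/(3.21−1) ≈ 14.3.

k ≈ 3.21, θ ≈ 14.3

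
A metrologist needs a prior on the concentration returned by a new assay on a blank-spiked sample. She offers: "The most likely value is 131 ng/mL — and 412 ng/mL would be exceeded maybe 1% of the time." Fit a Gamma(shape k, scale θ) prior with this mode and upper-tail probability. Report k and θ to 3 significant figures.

Gamma(k,θ) with k>1 has mode (k−1)θ, so θ = 131/(k−1).
Need P(X < 412) = 0.99 with θ tied to k this way. Start at k = 2, θ = 131: P(X<412) ≈ 0.821.
Too low — raise k to concentrate. Iterating converges to k ≈ 4.39.
Then θ = 131/(4.39−1) ≈ 38.6.

k ≈ 4.39, θ ≈ 38.6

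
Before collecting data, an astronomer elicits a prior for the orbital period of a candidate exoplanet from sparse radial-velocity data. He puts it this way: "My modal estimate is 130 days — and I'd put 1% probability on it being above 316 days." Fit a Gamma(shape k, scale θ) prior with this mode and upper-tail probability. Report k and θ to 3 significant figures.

Gamma(k,θ) with k>1 has mode (k−1)θ, so θ = 130/(k−1).
Need P(X < 316) = 0.99 with θ tied to k this way. Start at k = 2, θ = 130: P(X<316) ≈ 0.698.
Too low — raise k to concentrate. Iterating converges to k ≈ 6.99.
Then θ = 130/(6.99−1) ≈ 21.7.

k ≈ 6.99, θ ≈ 21.7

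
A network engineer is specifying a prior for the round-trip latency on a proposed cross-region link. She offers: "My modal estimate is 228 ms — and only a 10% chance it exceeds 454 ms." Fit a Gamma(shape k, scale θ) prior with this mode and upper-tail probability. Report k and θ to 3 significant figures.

k ≈ 5.04, θ ≈ 56.4

Gamma(k,θ) with k>1 has mode (k−1)θ, so θ = 228/(k−1).
Need P(X < 454) = 0.9 with θ tied to k this way. Start at k = 2, θ = 228: P(X<454) ≈ 0.592.
Too low — raise k to concentrate. Iterating converges to k ≈ 5.04.
Then θ = 228/(5.04−1) ≈ 56.4.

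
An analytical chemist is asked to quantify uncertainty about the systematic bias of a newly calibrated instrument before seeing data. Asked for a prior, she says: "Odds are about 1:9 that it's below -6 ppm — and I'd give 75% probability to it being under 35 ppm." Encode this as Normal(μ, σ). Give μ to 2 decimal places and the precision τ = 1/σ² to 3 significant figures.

The p-quantile of Normal(μ,σ) is μ + z_p·σ, with z_{0.1} = -1.282 and z_{0.75} = 0.6745.
Eliminate σ: μ = (z₂·x₁ − z₁·x₂)/(z₂ − z₁) = (0.6745·-6 − (-1.282)·35)/1.956 = 20.86.
Then σ = (x₂ − x₁)/(z₂ − z₁) = (35 − -6)/1.956 = 20.96.
Precision τ = 1/σ² = 1/20.96² = 0.00228.

μ = 20.86, τ = 0.00228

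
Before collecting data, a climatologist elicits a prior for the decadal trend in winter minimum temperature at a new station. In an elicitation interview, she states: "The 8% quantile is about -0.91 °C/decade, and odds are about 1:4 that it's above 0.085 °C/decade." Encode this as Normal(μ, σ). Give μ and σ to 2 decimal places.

μ = -0.29, σ = 0.44

The p-quantile of Normal(μ,σ) is μ + z_p·σ, with z_{0.08} = -1.405 and z_{0.8} = 0.8416.
Eliminate σ: μ = (z₂·x₁ − z₁·x₂)/(z₂ − z₁) = (0.8416·-0.91 − (-1.405)·0.085)/2.247 = -0.29.
Then σ = (x₂ − x₁)/(z₂ − z₁) = (0.085 − -0.91)/2.247 = 0.44.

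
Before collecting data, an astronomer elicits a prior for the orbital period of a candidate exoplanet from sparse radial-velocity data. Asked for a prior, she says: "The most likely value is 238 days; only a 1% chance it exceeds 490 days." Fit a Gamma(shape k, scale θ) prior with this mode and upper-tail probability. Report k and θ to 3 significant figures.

k ≈ 10.4, θ ≈ 25.4

Gamma(k,θ) with k>1 has mode (k−1)θ, so θ = 238/(k−1).
Need P(X < 490) = 0.99 with θ tied to k this way. Start at k = 2, θ = 238: P(X<490) ≈ 0.610.
Too low — raise k to concentrate. Iterating converges to k ≈ 10.4.
Then θ = 238/(10.4−1) ≈ 25.4.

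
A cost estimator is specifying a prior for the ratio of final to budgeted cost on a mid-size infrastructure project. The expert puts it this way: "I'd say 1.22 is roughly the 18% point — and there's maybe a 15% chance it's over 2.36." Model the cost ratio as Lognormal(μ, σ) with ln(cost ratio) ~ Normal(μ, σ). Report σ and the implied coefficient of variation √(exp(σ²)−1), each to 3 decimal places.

If T ~ Lognormal(μ,σ) then ln T ~ Normal(μ,σ), so the p-quantile of ln T is μ + z_p·σ.
ln(1.22) = 0.1989 and ln(2.36) = 0.8587; z_{0.18} = -0.9154, z_{0.85} = 1.036.
σ = (0.8587 − 0.1989)/(1.036 − (-0.9154)) = 0.338.
μ = 0.1989 − (-0.9154)·0.338 = 0.508.
CV = √(exp(σ²)−1) = √(exp(0.1143)−1) = 0.348.

σ ≈ 0.338, CV ≈ 0.348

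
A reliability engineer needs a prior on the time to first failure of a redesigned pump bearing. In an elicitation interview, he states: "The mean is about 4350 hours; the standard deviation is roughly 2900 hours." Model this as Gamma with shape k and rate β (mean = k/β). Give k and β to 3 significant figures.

For Gamma(k, rate β): mean = k/β, variance = k/β², so CV = 1/√k.
CV = SD/mean = 2900/4350 = 0.6667, hence k = 1/CV² = 2.25.
Then β = k/mean = 2.25/4350 = 0.000517.

k ≈ 2.25, β ≈ 0.000517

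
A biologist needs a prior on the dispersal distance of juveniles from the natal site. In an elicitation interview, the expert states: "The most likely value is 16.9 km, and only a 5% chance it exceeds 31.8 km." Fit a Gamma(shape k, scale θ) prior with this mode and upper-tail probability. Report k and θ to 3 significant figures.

Gamma(k,θ) with k>1 has mode (k−1)θ, so θ = 16.9/(k−1).
Need P(X < 31.8) = 0.95 with θ tied to k this way. Start at k = 2, θ = 16.9: P(X<31.8) ≈ 0.561.
Too low — raise k to concentrate. Iterating converges to k ≈ 7.96.
Then θ = 16.9/(7.96−1) ≈ 2.43.

k ≈ 7.96, θ ≈ 2.43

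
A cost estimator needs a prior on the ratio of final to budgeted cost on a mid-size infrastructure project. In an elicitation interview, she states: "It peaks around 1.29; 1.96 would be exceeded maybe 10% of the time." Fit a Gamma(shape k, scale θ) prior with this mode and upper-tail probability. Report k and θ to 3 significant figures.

Gamma(k,θ) with k>1 has mode (k−1)θ, so θ = 1.29/(k−1).
Need P(X < 1.96) = 0.9 with θ tied to k this way. Start at k = 2, θ = 1.29: P(X<1.96) ≈ 0.449.
Too low — raise k to concentrate. Iterating converges to k ≈ 11.7.
Then θ = 1.29/(11.7−1) ≈ 0.121.

k ≈ 11.7, θ ≈ 0.121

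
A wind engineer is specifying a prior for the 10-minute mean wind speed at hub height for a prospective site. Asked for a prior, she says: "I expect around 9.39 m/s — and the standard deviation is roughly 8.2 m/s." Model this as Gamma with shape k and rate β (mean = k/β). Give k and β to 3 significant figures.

k ≈ 1.31, β ≈ 0.14

For Gamma(k, rate β): mean = k/β, variance = k/β², so CV = 1/√k.
CV = SD/mean = 8.2/9.39 = 0.8733, hence k = 1/CV² = 1.31.
Then β = k/mean = 1.31/9.39 = 0.14.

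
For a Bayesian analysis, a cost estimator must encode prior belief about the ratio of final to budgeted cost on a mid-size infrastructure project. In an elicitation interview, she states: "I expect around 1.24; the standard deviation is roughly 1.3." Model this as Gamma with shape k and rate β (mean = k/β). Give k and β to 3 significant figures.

For Gamma(k, rate β): mean = k/β, variance = k/β², so CV = 1/√k.
CV = SD/mean = 1.3/1.24 = 1.048, hence k = 1/CV² = 0.91.
Then β = k/mean = 0.91/1.24 = 0.734.

k ≈ 0.91, β ≈ 0.734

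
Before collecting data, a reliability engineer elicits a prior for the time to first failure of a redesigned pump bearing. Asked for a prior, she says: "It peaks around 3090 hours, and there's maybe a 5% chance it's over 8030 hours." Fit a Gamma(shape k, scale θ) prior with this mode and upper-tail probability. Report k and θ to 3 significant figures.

Gamma(k,θ) with k>1 has mode (k−1)θ, so θ = 3090/(k−1).
Need P(X < 8030) = 0.95 with θ tied to k this way. Start at k = 2, θ = 3090: P(X<8030) ≈ 0.732.
Too low — raise k to concentrate. Iterating converges to k ≈ 3.96.
Then θ = 3090/(3.96−1) ≈ 1040.

k ≈ 3.96, θ ≈ 1040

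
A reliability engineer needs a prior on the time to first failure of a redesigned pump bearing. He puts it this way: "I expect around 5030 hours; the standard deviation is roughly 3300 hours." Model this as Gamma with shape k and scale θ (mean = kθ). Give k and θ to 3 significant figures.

For Gamma(k, scale θ): mean = kθ, variance = kθ², so CV = 1/√k.
CV = SD/mean = 3300/5030 = 0.6561, hence k = 1/CV² = 2.32.
Then θ = mean/k = 5030/2.32 = 2170.

k ≈ 2.32, θ ≈ 2170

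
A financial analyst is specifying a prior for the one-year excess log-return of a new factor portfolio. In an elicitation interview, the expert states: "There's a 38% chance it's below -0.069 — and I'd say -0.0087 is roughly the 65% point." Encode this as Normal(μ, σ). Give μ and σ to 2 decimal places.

The p-quantile of Normal(μ,σ) is μ + z_p·σ, with z_{0.38} = -0.3055 and z_{0.65} = 0.3853.
Eliminate σ: μ = (z₂·x₁ − z₁·x₂)/(z₂ − z₁) = (0.3853·-0.069 − (-0.3055)·-0.0087)/0.6908 = -0.04.
Then σ = (x₂ − x₁)/(z₂ − z₁) = (-0.0087 − -0.069)/0.6908 = 0.09.

μ = -0.04, σ = 0.09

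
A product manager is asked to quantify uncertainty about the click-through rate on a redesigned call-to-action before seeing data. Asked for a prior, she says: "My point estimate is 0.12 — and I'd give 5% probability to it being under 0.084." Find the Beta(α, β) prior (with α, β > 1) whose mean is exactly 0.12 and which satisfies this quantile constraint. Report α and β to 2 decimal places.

With mean 0.12 fixed, write α = 0.12s, β = 0.88s where s = α+β.
Need P(θ < 0.084) = 0.05 under Beta(0.12s, 0.88s). Normal approximation: (q−m)/√(m(1−m)/s) ≈ z_{0.05} = -1.64, so s ≈ 0.12·0.88·(-1.64)²/(0.084−0.12)² = 220.5.
At s = 220.5: P(θ<0.084) ≈ 0.039. Adjusting to match 0.05 gives s ≈ 193.22.
So α = 0.12·193.22 ≈ 23.19, β = 0.88·193.22 ≈ 170.04.

α ≈ 23.19, β ≈ 170.04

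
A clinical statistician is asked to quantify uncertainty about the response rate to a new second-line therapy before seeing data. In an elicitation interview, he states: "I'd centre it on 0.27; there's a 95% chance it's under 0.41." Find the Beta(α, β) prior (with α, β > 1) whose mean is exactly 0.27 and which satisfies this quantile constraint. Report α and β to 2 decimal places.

α ≈ 8.07, β ≈ 21.81

With mean 0.27 fixed, write α = 0.27s, β = 0.73s where s = α+β.
Need P(θ < 0.41) = 0.95 under Beta(0.27s, 0.73s). Normal approximation: (q−m)/√(m(1−m)/s) ≈ z_{0.95} = 1.64, so s ≈ 0.27·0.73·(1.64)²/(0.41−0.27)² = 27.2.
At s = 27.2: P(θ<0.41) ≈ 0.942. Adjusting to match 0.95 gives s ≈ 29.88.
So α = 0.27·29.88 ≈ 8.07, β = 0.73·29.88 ≈ 21.81.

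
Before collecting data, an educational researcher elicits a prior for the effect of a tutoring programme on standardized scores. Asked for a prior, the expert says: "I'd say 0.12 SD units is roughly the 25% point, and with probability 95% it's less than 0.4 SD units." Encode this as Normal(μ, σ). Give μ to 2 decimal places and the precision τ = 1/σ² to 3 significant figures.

For Normal(μ,σ), the p-quantile is μ + z_p·σ. Here z_{0.25} = -0.6745, z_{0.95} = 1.645.
So 0.12 = μ − 0.6745σ and 0.4 = μ + 1.645σ.
Subtracting: σ = (0.4 − 0.12)/(1.645 − (-0.6745)) = 0.12.
Then μ = 0.12 − (-0.6745)·0.12 = 0.20.
Precision τ = 1/σ² = 1/0.1207² = 68.6.

μ = 0.20, τ = 68.6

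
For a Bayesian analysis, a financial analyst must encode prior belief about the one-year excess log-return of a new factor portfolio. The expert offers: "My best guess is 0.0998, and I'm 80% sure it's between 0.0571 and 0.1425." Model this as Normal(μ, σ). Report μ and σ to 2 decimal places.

μ = 0.10, σ = 0.03

A symmetric 80% interval runs μ ± z·σ with z = 1.282.
Half-width = 0.0427, so σ = 0.0427/1.282 = 0.03.
μ is the stated best guess, 0.10.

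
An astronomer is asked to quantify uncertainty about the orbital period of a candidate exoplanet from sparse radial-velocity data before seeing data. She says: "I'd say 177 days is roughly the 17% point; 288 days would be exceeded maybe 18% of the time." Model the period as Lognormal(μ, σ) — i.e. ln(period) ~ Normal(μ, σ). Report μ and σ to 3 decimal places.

μ ≈ 5.425, σ ≈ 0.260

If T ~ Lognormal(μ,σ) then ln T ~ Normal(μ,σ), so the p-quantile of ln T is μ + z_p·σ.
ln(177) = 5.176 and ln(288) = 5.663; z_{0.17} = -0.9542, z_{0.82} = 0.9154.
σ = (5.663 − 5.176)/(0.9154 − (-0.9542)) = 0.260.
μ = 5.176 − (-0.9542)·0.260 = 5.425.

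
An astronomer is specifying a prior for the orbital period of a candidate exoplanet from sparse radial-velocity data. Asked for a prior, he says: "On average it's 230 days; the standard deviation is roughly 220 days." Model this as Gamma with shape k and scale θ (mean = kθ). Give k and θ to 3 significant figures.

For Gamma(k, scale θ): mean = kθ, variance = kθ², so CV = 1/√k.
CV = SD/mean = 220/230 = 0.9565, hence k = 1/CV² = 1.09.
Then θ = mean/k = 230/1.09 = 210.

k ≈ 1.09, θ ≈ 210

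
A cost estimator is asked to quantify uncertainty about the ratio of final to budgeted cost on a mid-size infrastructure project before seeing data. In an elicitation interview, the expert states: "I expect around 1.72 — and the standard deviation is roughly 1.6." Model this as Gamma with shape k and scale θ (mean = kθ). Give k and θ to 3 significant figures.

For Gamma(k, scale θ): mean = kθ, variance = kθ², so CV = 1/√k.
CV = SD/mean = 1.6/1.72 = 0.9302, hence k = 1/CV² = 1.16.
Then θ = mean/k = 1.72/1.16 = 1.49.

k ≈ 1.16, θ ≈ 1.49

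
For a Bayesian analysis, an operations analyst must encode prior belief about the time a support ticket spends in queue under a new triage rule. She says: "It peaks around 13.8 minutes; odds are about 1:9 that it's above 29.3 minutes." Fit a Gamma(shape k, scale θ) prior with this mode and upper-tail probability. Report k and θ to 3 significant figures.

Gamma(k,θ) with k>1 has mode (k−1)θ, so θ = 13.8/(k−1).
Need P(X < 29.3) = 0.9 with θ tied to k this way. Start at k = 2, θ = 13.8: P(X<29.3) ≈ 0.626.
Too low — raise k to concentrate. Iterating converges to k ≈ 4.39.
Then θ = 13.8/(4.39−1) ≈ 4.07.

k ≈ 4.39, θ ≈ 4.07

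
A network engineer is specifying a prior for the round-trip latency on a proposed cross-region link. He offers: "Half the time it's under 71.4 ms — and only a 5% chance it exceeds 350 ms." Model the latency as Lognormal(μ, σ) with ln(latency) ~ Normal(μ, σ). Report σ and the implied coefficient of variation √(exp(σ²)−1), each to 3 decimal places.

If T ~ Lognormal(μ,σ) then ln T ~ Normal(μ,σ), so the p-quantile of ln T is μ + z_p·σ.
ln(71.4) = 4.268 and ln(350) = 5.858; z_{0.5} = 0, z_{0.95} = 1.645.
σ = (5.858 − 4.268)/(1.645 − (0)) = 0.966.
μ = 4.268 − (0)·0.966 = 4.268.
CV = √(exp(σ²)−1) = √(exp(0.9340)−1) = 1.243.

σ ≈ 0.966, CV ≈ 1.243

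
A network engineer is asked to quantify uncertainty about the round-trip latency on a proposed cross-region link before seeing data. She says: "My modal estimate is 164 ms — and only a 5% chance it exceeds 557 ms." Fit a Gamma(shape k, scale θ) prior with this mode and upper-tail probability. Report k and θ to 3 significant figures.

Gamma(k,θ) with k>1 has mode (k−1)θ, so θ = 164/(k−1).
Need P(X < 557) = 0.95 with θ tied to k this way. Start at k = 2, θ = 164: P(X<557) ≈ 0.853.
Too low — raise k to concentrate. Iterating converges to k ≈ 2.74.
Then θ = 164/(2.74−1) ≈ 94.4.

k ≈ 2.74, θ ≈ 94.4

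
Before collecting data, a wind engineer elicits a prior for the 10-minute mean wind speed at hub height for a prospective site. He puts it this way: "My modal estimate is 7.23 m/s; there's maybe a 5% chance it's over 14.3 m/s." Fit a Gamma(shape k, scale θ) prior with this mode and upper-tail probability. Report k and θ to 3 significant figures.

k ≈ 6.96, θ ≈ 1.21

Gamma(k,θ) with k>1 has mode (k−1)θ, so θ = 7.23/(k−1).
Need P(X < 14.3) = 0.95 with θ tied to k this way. Start at k = 2, θ = 7.23: P(X<14.3) ≈ 0.588.
Too low — raise k to concentrate. Iterating converges to k ≈ 6.96.
Then θ = 7.23/(6.96−1) ≈ 1.21.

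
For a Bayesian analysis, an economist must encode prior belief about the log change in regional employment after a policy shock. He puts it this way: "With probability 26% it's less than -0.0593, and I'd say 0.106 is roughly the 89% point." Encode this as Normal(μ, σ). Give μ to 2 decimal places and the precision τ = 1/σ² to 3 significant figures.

μ = -0.00, τ = 128

For Normal(μ,σ), the p-quantile is μ + z_p·σ. Here z_{0.26} = -0.6433, z_{0.89} = 1.227.
So -0.0593 = μ − 0.6433σ and 0.106 = μ + 1.227σ.
Subtracting: σ = (0.106 − -0.0593)/(1.227 − (-0.6433)) = 0.09.
Then μ = -0.0593 − (-0.6433)·0.09 = -0.00.
Precision τ = 1/σ² = 1/0.0884² = 128.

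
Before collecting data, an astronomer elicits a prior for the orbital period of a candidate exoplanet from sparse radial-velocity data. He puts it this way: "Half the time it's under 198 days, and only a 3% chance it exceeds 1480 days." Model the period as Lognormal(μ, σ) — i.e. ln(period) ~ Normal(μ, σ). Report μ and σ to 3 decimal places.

If T ~ Lognormal(μ,σ) then ln T ~ Normal(μ,σ), so the p-quantile of ln T is μ + z_p·σ.
ln(198) = 5.288 and ln(1480) = 7.3; z_{0.5} = 0, z_{0.97} = 1.881.
σ = (7.3 − 5.288)/(1.881 − (0)) = 1.070.
μ = 5.288 − (0)·1.070 = 5.288.

μ ≈ 5.288, σ ≈ 1.070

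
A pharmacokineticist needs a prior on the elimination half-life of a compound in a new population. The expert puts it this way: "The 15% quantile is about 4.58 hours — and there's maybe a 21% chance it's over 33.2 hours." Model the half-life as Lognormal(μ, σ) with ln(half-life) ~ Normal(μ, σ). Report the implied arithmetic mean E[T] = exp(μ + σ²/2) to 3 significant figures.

If T ~ Lognormal(μ,σ) then ln T ~ Normal(μ,σ), so the p-quantile of ln T is μ + z_p·σ.
ln(4.58) = 1.522 and ln(33.2) = 3.503; z_{0.15} = -1.036, z_{0.79} = 0.8064.
σ = (3.503 − 1.522)/(0.8064 − (-1.036)) = 1.075.
μ = 1.522 − (-1.036)·1.075 = 2.636.
E[T] = exp(μ + σ²/2) = exp(2.636 + 0.5777) = 24.9 hours.

E[T] ≈ 24.9 hours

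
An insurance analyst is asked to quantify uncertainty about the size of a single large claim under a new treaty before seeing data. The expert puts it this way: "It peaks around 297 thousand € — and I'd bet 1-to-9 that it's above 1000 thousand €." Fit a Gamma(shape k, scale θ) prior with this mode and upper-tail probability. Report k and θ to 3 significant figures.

Gamma(k,θ) with k>1 has mode (k−1)θ, so θ = 297/(k−1).
Need P(X < 1000) = 0.9 with θ tied to k this way. Start at k = 2, θ = 297: P(X<1000) ≈ 0.849.
Too low — raise k to concentrate. Iterating converges to k ≈ 2.28.
Then θ = 297/(2.28−1) ≈ 233.

k ≈ 2.28, θ ≈ 233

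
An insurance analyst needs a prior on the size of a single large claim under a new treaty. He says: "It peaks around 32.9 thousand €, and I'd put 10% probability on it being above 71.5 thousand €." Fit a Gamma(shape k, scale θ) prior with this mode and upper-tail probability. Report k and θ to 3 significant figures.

Gamma(k,θ) with k>1 has mode (k−1)θ, so θ = 32.9/(k−1).
Need P(X < 71.5) = 0.9 with θ tied to k this way. Start at k = 2, θ = 32.9: P(X<71.5) ≈ 0.639.
Too low — raise k to concentrate. Iterating converges to k ≈ 4.19.
Then θ = 32.9/(4.19−1) ≈ 10.3.

k ≈ 4.19, θ ≈ 10.3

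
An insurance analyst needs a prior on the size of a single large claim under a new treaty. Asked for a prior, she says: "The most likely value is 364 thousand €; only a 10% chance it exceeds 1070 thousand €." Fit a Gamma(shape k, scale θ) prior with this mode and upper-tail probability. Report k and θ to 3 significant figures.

Gamma(k,θ) with k>1 has mode (k−1)θ, so θ = 364/(k−1).
Need P(X < 1070) = 0.9 with θ tied to k this way. Start at k = 2, θ = 364: P(X<1070) ≈ 0.792.
Too low — raise k to concentrate. Iterating converges to k ≈ 2.64.
Then θ = 364/(2.64−1) ≈ 222.

k ≈ 2.64, θ ≈ 222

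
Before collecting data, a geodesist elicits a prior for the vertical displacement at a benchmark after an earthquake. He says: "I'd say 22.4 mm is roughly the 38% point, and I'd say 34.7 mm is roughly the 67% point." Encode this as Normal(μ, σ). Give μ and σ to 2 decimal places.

For Normal(μ,σ), the p-quantile is μ + z_p·σ. Here z_{0.38} = -0.3055, z_{0.67} = 0.4399.
So 22.4 = μ − 0.3055σ and 34.7 = μ + 0.4399σ.
Subtracting: σ = (34.7 − 22.4)/(0.4399 − (-0.3055)) = 16.50.
Then μ = 22.4 − (-0.3055)·16.50 = 27.44.

μ = 27.44, σ = 16.50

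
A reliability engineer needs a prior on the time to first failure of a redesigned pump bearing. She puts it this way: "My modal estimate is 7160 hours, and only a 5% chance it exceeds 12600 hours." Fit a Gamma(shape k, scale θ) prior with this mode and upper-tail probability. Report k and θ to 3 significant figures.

k ≈ 9.73, θ ≈ 820

Gamma(k,θ) with k>1 has mode (k−1)θ, so θ = 7160/(k−1).
Need P(X < 12600) = 0.95 with θ tied to k this way. Start at k = 2, θ = 7160: P(X<12600) ≈ 0.525.
Too low — raise k to concentrate. Iterating converges to k ≈ 9.73.
Then θ = 7160/(9.73−1) ≈ 820.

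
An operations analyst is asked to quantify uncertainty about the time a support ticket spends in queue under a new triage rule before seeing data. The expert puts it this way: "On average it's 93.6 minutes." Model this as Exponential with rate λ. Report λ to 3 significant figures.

Exponential mean = 1/λ, so λ = 1/93.6 = 0.0107.

λ ≈ 0.0107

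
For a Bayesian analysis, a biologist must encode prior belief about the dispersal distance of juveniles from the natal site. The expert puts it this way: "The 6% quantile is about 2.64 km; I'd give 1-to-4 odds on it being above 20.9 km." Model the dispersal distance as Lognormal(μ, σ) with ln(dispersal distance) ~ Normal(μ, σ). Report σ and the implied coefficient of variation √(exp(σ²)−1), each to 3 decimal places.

σ ≈ 0.863, CV ≈ 1.052

If T ~ Lognormal(μ,σ) then ln T ~ Normal(μ,σ), so the p-quantile of ln T is μ + z_p·σ.
ln(2.64) = 0.9708 and ln(20.9) = 3.04; z_{0.06} = -1.555, z_{0.8} = 0.8416.
σ = (3.04 − 0.9708)/(0.8416 − (-1.555)) = 0.863.
μ = 0.9708 − (-1.555)·0.863 = 2.313.
CV = √(exp(σ²)−1) = √(exp(0.7454)−1) = 1.052.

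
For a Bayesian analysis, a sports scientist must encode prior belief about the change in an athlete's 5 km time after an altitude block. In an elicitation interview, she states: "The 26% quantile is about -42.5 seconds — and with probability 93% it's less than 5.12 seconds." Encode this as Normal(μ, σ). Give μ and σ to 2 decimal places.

For Normal(μ,σ), the p-quantile is μ + z_p·σ. Here z_{0.26} = -0.6433, z_{0.93} = 1.476.
So -42.5 = μ − 0.6433σ and 5.12 = μ + 1.476σ.
Subtracting: σ = (5.12 − -42.5)/(1.476 − (-0.6433)) = 22.47.
Then μ = -42.5 − (-0.6433)·22.47 = -28.04.

μ = -28.04, σ = 22.47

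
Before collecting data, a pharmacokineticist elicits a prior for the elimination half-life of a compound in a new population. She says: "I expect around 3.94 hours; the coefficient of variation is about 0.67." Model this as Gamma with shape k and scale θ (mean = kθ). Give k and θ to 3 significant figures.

k ≈ 2.23, θ ≈ 1.77

For Gamma(k, scale θ): mean = kθ, variance = kθ², so CV = 1/√k.
CV = 0.67, hence k = 1/CV² = 2.23.
Then θ = mean/k = 3.94/2.23 = 1.77.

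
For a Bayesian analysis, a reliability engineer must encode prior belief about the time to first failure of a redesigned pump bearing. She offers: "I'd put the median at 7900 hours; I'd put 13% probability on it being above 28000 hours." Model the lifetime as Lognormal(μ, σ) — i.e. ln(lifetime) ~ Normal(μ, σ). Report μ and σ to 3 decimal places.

μ ≈ 8.975, σ ≈ 1.123

If T ~ Lognormal(μ,σ) then ln T ~ Normal(μ,σ), so the p-quantile of ln T is μ + z_p·σ.
ln(7900) = 8.975 and ln(28000) = 10.24; z_{0.5} = 0, z_{0.87} = 1.126.
σ = (10.24 − 8.975)/(1.126 − (0)) = 1.123.
μ = 8.975 − (0)·1.123 = 8.975.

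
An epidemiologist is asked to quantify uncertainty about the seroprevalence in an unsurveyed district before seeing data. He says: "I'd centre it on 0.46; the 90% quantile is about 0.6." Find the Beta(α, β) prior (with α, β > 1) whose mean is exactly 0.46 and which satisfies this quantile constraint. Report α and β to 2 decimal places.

With mean 0.46 fixed, write α = 0.46s, β = 0.54s where s = α+β.
Need P(θ < 0.6) = 0.9 under Beta(0.46s, 0.54s). Normal approximation: (q−m)/√(m(1−m)/s) ≈ z_{0.9} = 1.28, so s ≈ 0.46·0.54·(1.28)²/(0.6−0.46)² = 20.8.
At s = 20.8: P(θ<0.6) ≈ 0.900. Adjusting to match 0.9 gives s ≈ 20.73.
So α = 0.46·20.73 ≈ 9.54, β = 0.54·20.73 ≈ 11.19.

α ≈ 9.54, β ≈ 11.19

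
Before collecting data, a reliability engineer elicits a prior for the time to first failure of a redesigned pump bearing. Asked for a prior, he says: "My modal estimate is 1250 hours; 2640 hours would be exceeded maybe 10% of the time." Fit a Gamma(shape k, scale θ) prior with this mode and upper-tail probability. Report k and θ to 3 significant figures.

Gamma(k,θ) with k>1 has mode (k−1)θ, so θ = 1250/(k−1).
Need P(X < 2640) = 0.9 with θ tied to k this way. Start at k = 2, θ = 1250: P(X<2640) ≈ 0.623.
Too low — raise k to concentrate. Iterating converges to k ≈ 4.44.
Then θ = 1250/(4.44−1) ≈ 364.

k ≈ 4.44, θ ≈ 364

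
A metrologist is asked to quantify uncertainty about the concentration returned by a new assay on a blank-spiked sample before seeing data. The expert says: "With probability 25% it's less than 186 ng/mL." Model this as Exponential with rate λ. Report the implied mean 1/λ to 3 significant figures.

mean ≈ 647 ng/mL

P(T < 186.0) = 1 − e^(−λ·186.0) = 0.25, so λ = −ln(1−0.25)/186.0 = −ln(0.75)/186.0 = 0.00155.
Mean = 1/λ = 647 ng/mL.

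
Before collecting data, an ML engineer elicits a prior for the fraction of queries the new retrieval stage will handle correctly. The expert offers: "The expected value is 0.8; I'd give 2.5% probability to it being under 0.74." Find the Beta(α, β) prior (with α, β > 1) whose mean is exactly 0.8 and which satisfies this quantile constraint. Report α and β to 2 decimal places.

α ≈ 150.03, β ≈ 37.51

With mean 0.8 fixed, write α = 0.8s, β = 0.2s where s = α+β.
Need P(θ < 0.74) = 0.025 under Beta(0.8s, 0.2s). Normal approximation: (q−m)/√(m(1−m)/s) ≈ z_{0.025} = -1.96, so s ≈ 0.8·0.2·(-1.96)²/(0.74−0.8)² = 170.7.
At s = 170.7: P(θ<0.74) ≈ 0.031. Adjusting to match 0.025 gives s ≈ 187.54.
So α = 0.8·187.54 ≈ 150.03, β = 0.2·187.54 ≈ 37.51.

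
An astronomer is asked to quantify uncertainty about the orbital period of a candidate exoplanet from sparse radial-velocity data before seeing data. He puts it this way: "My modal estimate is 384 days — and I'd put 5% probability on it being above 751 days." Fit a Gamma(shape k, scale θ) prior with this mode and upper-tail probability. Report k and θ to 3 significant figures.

Gamma(k,θ) with k>1 has mode (k−1)θ, so θ = 384/(k−1).
Need P(X < 751) = 0.95 with θ tied to k this way. Start at k = 2, θ = 384: P(X<751) ≈ 0.582.
Too low — raise k to concentrate. Iterating converges to k ≈ 7.17.
Then θ = 384/(7.17−1) ≈ 62.3.

k ≈ 7.17, θ ≈ 62.3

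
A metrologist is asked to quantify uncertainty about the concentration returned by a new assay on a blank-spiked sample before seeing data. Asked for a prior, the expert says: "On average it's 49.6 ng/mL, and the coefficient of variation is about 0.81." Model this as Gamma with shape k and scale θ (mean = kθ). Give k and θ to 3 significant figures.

k ≈ 1.52, θ ≈ 32.5

For Gamma(k, scale θ): mean = kθ, variance = kθ², so CV = 1/√k.
CV = 0.81, hence k = 1/CV² = 1.52.
Then θ = mean/k = 49.6/1.52 = 32.5.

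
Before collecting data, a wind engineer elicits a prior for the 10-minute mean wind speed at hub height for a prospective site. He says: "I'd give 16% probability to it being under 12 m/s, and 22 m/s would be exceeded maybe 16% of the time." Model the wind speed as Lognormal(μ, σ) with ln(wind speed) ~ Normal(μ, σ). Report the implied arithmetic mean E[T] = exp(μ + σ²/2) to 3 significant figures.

If T ~ Lognormal(μ,σ) then ln T ~ Normal(μ,σ), so the p-quantile of ln T is μ + z_p·σ.
ln(12) = 2.485 and ln(22) = 3.091; z_{0.16} = -0.9945, z_{0.84} = 0.9945.
σ = (3.091 − 2.485)/(0.9945 − (-0.9945)) = 0.305.
μ = 2.485 − (-0.9945)·0.305 = 2.788.
E[T] = exp(μ + σ²/2) = exp(2.788 + 0.0464) = 17 m/s.

E[T] ≈ 17 m/s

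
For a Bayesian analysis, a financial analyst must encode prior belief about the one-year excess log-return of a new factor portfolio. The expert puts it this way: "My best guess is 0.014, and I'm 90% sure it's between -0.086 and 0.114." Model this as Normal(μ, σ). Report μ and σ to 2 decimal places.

A symmetric 90% interval runs μ ± z·σ with z = 1.645.
Half-width = 0.1, so σ = 0.1/1.645 = 0.06.
μ is the stated best guess, 0.01.

μ = 0.01, σ = 0.06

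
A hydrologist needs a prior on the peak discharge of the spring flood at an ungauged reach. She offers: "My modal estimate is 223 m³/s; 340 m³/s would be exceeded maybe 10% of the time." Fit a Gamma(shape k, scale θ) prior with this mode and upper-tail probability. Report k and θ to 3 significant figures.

k ≈ 11.5, θ ≈ 21.3

Gamma(k,θ) with k>1 has mode (k−1)θ, so θ = 223/(k−1).
Need P(X < 340) = 0.9 with θ tied to k this way. Start at k = 2, θ = 223: P(X<340) ≈ 0.450.
Too low — raise k to concentrate. Iterating converges to k ≈ 11.5.
Then θ = 223/(11.5−1) ≈ 21.3.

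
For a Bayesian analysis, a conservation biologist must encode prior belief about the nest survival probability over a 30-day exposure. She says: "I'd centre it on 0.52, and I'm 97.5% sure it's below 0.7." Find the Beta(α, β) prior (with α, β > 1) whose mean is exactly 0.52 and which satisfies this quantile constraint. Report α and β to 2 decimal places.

α ≈ 14.39, β ≈ 13.28

With mean 0.52 fixed, write α = 0.52s, β = 0.48s where s = α+β.
Need P(θ < 0.7) = 0.975 under Beta(0.52s, 0.48s). Normal approximation: (q−m)/√(m(1−m)/s) ≈ z_{0.975} = 1.96, so s ≈ 0.52·0.48·(1.96)²/(0.7−0.52)² = 29.6.
At s = 29.6: P(θ<0.7) ≈ 0.979. Adjusting to match 0.975 gives s ≈ 27.67.
So α = 0.52·27.67 ≈ 14.39, β = 0.48·27.67 ≈ 13.28.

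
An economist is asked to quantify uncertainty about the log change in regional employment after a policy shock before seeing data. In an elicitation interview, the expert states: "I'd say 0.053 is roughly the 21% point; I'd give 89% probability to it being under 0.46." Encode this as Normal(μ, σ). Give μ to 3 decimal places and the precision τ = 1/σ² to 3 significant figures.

The p-quantile of Normal(μ,σ) is μ + z_p·σ, with z_{0.21} = -0.8064 and z_{0.89} = 1.227.
Eliminate σ: μ = (z₂·x₁ − z₁·x₂)/(z₂ − z₁) = (1.227·0.053 − (-0.8064)·0.46)/2.033 = 0.214.
Then σ = (x₂ − x₁)/(z₂ − z₁) = (0.46 − 0.053)/2.033 = 0.200.
Precision τ = 1/σ² = 1/0.2002² = 24.9.

μ = 0.214, τ = 24.9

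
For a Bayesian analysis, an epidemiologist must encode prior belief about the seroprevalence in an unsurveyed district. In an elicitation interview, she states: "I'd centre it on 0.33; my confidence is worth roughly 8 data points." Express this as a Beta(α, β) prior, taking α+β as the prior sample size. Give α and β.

α = 2.64, β = 5.36

Under the effective-sample-size interpretation, Beta(α, β) has prior mean α/(α+β) and prior sample size α+β.
So α+β = 8 and α/(α+β) = 0.33, giving α = 0.33·8 = 2.64 and β = 8 − 2.64 = 5.36.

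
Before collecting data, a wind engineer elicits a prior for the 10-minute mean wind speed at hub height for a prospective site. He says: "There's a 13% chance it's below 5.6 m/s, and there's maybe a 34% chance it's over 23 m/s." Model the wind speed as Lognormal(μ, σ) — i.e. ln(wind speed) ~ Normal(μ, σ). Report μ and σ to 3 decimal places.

μ ≈ 2.757, σ ≈ 0.918

If T ~ Lognormal(μ,σ) then ln T ~ Normal(μ,σ), so the p-quantile of ln T is μ + z_p·σ.
ln(5.6) = 1.723 and ln(23) = 3.135; z_{0.13} = -1.126, z_{0.66} = 0.4125.
σ = (3.135 − 1.723)/(0.4125 − (-1.126)) = 0.918.
μ = 1.723 − (-1.126)·0.918 = 2.757.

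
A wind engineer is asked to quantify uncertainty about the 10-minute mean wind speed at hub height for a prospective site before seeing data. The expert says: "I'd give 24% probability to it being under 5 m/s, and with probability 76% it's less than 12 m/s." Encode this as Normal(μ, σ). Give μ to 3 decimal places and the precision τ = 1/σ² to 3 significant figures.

μ = 8.500, τ = 0.0407

For Normal(μ,σ), the p-quantile is μ + z_p·σ. Here z_{0.24} = -0.7063, z_{0.76} = 0.7063.
So 5 = μ − 0.7063σ and 12 = μ + 0.7063σ.
Subtracting: σ = (12 − 5)/(0.7063 − (-0.7063)) = 4.955.
Then μ = 5 − (-0.7063)·4.955 = 8.500.
Precision τ = 1/σ² = 1/4.955² = 0.0407.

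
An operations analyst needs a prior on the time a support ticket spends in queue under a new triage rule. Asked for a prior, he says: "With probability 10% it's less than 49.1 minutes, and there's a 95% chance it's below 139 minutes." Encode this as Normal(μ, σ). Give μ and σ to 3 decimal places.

The p-quantile of Normal(μ,σ) is μ + z_p·σ, with z_{0.1} = -1.282 and z_{0.95} = 1.645.
Eliminate σ: μ = (z₂·x₁ − z₁·x₂)/(z₂ − z₁) = (1.645·49.1 − (-1.282)·139)/2.926 = 88.470.
Then σ = (x₂ − x₁)/(z₂ − z₁) = (139 − 49.1)/2.926 = 30.720.

μ = 88.470, σ = 30.720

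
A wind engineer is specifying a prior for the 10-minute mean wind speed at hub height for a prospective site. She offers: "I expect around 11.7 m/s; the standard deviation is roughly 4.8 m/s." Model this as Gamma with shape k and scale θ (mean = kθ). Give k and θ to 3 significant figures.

k ≈ 5.94, θ ≈ 1.97

For Gamma(k, scale θ): mean = kθ, variance = kθ², so CV = 1/√k.
CV = SD/mean = 4.8/11.7 = 0.4103, hence k = 1/CV² = 5.94.
Then θ = mean/k = 11.7/5.94 = 1.97.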